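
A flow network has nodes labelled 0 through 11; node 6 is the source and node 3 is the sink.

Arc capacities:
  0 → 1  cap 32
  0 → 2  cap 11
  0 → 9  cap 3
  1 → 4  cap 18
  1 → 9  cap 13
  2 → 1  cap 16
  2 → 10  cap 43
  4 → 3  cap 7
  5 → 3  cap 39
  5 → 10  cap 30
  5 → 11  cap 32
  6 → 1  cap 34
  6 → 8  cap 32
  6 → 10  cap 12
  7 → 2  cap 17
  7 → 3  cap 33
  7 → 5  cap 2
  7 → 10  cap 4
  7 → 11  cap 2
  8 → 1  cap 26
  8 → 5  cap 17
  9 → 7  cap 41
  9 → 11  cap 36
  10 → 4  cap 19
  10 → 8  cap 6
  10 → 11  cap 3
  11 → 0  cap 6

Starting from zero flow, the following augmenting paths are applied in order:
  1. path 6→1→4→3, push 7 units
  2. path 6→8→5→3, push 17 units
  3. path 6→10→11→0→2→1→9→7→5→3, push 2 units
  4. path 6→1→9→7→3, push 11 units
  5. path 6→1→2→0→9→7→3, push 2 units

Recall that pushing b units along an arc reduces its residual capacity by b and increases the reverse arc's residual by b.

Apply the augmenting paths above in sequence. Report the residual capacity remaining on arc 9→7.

Residual capacity of (9,7): 26

after path 1 (6→1→4→3, push 7): res(9,7)=41
after path 2 (6→8→5→3, push 17): res(9,7)=41
after path 3 (6→10→11→0→2→1→9→7→5→3, push 2): res(9,7)=39
after path 4 (6→1→9→7→3, push 11): res(9,7)=28
after path 5 (6→1→2→0→9→7→3, push 2): res(9,7)=26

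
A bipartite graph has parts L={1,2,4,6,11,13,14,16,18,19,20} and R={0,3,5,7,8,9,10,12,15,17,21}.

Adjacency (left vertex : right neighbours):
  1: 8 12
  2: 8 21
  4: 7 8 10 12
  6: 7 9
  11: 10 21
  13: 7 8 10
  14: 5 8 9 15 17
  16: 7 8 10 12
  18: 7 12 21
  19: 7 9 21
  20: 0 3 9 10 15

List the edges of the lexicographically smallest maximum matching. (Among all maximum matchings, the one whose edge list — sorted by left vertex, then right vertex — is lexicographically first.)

|M| = 8 (so the lex-smallest maximum matching has 8 edges)
process left vertices in ascending order; for each, take the smallest-labelled available neighbour that still permits 8 edges overall, or leave it unmatched if none does
lex-smallest matching: {1-8, 2-21, 4-7, 6-9, 11-10, 14-5, 16-12, 20-0}

Lex-smallest maximum matching: {(1,8), (2,21), (4,7), (6,9), (11,10), (14,5), (16,12), (20,0)}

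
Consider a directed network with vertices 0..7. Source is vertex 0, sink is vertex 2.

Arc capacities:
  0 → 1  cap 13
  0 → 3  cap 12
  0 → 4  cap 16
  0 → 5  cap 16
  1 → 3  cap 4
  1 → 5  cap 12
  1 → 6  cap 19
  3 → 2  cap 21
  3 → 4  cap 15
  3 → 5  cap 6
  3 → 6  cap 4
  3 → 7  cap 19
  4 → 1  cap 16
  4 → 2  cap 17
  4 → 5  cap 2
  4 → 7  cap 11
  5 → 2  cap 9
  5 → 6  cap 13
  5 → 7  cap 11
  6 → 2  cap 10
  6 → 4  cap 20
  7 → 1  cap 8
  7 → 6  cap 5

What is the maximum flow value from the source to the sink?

Maximum flow value: 52

augment #1: 0→3→2 bottleneck 12, total now 12
augment #2: 0→4→2 bottleneck 16, total now 28
augment #3: 0→5→2 bottleneck 9, total now 37
augment #4: 0→1→3→2 bottleneck 4, total now 41
augment #5: 0→1→6→2 bottleneck 9, total now 50
augment #6: 0→5→6→2 bottleneck 1, total now 51
augment #7: 0→5→6→4→2 bottleneck 1, total now 52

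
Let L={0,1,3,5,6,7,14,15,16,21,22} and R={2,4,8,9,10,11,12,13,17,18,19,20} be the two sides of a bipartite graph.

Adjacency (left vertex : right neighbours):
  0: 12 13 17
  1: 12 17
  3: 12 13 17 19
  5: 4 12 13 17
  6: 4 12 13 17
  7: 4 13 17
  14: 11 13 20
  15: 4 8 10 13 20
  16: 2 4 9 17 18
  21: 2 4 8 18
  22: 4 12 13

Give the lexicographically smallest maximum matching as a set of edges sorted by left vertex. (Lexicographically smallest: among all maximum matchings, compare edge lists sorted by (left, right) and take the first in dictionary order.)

|M| = 9 (so the lex-smallest maximum matching has 9 edges)
process left vertices in ascending order; for each, take the smallest-labelled available neighbour that still permits 9 edges overall, or leave it unmatched if none does
lex-smallest matching: {0-12, 1-17, 3-19, 5-4, 6-13, 14-11, 15-8, 16-2, 21-18}

Lex-smallest maximum matching: {(0,12), (1,17), (3,19), (5,4), (6,13), (14,11), (15,8), (16,2), (21,18)}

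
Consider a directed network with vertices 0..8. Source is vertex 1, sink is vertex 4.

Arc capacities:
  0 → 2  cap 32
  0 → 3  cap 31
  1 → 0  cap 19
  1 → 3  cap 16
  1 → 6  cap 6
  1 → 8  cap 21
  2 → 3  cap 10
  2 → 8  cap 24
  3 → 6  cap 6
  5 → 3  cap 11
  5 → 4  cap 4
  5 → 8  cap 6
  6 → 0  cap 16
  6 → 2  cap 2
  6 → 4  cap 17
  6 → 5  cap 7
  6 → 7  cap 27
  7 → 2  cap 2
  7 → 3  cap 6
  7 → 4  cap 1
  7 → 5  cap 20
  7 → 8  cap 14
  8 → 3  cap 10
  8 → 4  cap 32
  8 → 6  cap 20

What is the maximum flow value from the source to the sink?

augment #1: 1→6→4 bottleneck 6, total now 6
augment #2: 1→8→4 bottleneck 21, total now 27
augment #3: 1→3→6→4 bottleneck 6, total now 33
augment #4: 1→0→2→8→4 bottleneck 11, total now 44
augment #5: 1→0→2→8→6→4 bottleneck 5, total now 49
augment #6: 1→0→2→8→6→5→4 bottleneck 3, total now 52

Maximum flow value: 52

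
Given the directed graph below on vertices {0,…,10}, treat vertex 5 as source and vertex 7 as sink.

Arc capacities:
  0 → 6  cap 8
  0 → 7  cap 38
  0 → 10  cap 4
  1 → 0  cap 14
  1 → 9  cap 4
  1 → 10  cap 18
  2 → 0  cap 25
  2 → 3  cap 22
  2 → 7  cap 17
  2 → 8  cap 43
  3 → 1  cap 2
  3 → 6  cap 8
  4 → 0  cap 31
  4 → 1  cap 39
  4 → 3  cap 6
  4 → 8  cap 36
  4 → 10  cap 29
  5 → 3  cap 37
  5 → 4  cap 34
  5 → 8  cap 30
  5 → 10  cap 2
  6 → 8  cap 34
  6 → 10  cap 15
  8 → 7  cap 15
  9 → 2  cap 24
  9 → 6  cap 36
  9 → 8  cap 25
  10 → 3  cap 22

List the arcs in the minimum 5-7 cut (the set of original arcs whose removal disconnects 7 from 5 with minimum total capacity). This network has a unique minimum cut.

augment #1: 5→8→7 push 15
augment #2: 5→4→0→7 push 31
augment #3: 5→3→1→0→7 push 2
augment #4: 5→4→1→0→7 push 3
max flow = 51; residual-reachable set from 5 gives S-side
cut edges (S→T): {(3,1), (5,4), (8,7)} total cap 51

Min-cut arcs: {(3,1), (5,4), (8,7)} (total capacity 51)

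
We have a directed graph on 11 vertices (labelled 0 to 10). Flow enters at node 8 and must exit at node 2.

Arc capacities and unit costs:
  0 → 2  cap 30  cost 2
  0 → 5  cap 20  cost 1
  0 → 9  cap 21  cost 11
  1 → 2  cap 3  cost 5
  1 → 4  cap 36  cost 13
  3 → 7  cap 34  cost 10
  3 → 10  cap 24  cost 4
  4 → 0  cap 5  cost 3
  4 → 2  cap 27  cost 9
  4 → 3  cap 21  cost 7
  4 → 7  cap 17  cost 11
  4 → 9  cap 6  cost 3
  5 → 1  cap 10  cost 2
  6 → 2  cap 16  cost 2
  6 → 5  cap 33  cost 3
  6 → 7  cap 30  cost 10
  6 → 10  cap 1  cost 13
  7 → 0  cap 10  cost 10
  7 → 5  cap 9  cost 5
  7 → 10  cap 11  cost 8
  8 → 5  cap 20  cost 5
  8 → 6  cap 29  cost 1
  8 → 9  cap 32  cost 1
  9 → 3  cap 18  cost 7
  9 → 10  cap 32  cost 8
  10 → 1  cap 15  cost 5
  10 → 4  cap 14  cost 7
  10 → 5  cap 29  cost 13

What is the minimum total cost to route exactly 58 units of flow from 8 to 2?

Minimum cost for 58 units: 1132

shortest-cost path #1: 8→6→2 push 16 @ unit cost 3 (adds 48)
shortest-cost path #2: 8→6→5→1→2 push 3 @ unit cost 11 (adds 33)
shortest-cost path #3: 8→9→10→4→0→2 push 5 @ unit cost 21 (adds 105)
shortest-cost path #4: 8→6→7→0→2 push 10 @ unit cost 23 (adds 230)
shortest-cost path #5: 8→9→10→4→2 push 9 @ unit cost 25 (adds 225)
shortest-cost path #6: 8→5→1→4→2 push 7 @ unit cost 29 (adds 203)
shortest-cost path #7: 8→9→10→1→4→2 push 8 @ unit cost 36 (adds 288)
total cost = 1132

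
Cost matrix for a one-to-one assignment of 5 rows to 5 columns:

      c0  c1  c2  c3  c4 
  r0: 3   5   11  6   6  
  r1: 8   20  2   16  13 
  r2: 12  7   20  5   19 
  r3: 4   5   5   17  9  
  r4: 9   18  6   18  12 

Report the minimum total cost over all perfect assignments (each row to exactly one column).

one of 2 optimal assignments: row0→col0 (cost 3), row1→col2 (cost 2), row2→col3 (cost 5), row3→col1 (cost 5), row4→col4 (cost 12)
total = 3 + 2 + 5 + 5 + 12 = 27

Minimum assignment cost: 27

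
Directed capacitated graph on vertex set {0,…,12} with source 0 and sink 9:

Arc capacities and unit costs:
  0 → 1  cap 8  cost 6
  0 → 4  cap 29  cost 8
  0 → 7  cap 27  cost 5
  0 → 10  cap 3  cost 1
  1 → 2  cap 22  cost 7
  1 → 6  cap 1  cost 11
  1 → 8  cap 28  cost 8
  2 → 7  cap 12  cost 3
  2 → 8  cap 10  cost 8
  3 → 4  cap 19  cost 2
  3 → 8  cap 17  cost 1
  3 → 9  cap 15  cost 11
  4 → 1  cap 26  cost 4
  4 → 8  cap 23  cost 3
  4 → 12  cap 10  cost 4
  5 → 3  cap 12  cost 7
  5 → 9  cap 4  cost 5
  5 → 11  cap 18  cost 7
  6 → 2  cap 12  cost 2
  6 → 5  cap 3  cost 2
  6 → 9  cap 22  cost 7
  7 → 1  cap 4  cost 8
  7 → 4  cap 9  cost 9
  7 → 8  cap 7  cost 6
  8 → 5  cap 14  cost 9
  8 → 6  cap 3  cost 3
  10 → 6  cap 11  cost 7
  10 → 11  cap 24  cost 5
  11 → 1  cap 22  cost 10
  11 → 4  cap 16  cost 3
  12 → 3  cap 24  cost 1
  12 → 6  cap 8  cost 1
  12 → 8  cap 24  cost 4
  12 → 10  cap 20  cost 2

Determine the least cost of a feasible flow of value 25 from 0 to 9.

Minimum cost for 25 units: 592

shortest-cost path #1: 0→10→6→9 push 3 @ unit cost 15 (adds 45)
shortest-cost path #2: 0→4→12→6→9 push 8 @ unit cost 20 (adds 160)
shortest-cost path #3: 0→4→8→6→9 push 3 @ unit cost 21 (adds 63)
shortest-cost path #4: 0→1→6→9 push 1 @ unit cost 24 (adds 24)
shortest-cost path #5: 0→4→12→3→9 push 2 @ unit cost 24 (adds 48)
shortest-cost path #6: 0→4→8→5→9 push 4 @ unit cost 25 (adds 100)
shortest-cost path #7: 0→4→8→5→3→9 push 4 @ unit cost 38 (adds 152)
total cost = 592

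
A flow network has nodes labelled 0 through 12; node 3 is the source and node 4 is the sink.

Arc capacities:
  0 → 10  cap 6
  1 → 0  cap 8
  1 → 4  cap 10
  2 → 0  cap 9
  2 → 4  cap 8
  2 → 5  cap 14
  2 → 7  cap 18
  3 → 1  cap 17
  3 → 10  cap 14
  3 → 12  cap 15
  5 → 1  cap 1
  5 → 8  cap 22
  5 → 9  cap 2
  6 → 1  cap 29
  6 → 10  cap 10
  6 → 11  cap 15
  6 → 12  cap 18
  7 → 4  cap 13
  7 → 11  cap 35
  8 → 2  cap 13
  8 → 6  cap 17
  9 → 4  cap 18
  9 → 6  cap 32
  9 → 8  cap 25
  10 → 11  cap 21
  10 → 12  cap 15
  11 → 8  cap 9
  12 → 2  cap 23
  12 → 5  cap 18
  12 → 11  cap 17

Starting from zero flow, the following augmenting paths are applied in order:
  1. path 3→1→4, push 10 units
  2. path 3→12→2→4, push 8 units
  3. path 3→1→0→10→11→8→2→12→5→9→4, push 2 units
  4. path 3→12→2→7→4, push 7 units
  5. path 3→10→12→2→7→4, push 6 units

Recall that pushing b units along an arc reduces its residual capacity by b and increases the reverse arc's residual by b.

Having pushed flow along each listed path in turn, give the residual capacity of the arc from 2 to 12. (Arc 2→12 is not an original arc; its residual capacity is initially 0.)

after path 1 (3→1→4, push 10): res(2,12)=0
after path 2 (3→12→2→4, push 8): res(2,12)=8
after path 3 (3→1→0→10→11→8→2→12→5→9→4, push 2): res(2,12)=6
after path 4 (3→12→2→7→4, push 7): res(2,12)=13
after path 5 (3→10→12→2→7→4, push 6): res(2,12)=19

Residual capacity of (2,12): 19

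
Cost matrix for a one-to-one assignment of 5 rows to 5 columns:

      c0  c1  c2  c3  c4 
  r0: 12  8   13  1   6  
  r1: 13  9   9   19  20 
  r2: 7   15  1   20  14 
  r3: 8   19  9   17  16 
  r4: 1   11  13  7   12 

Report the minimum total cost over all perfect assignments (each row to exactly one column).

optimal assignment: row0→col3 (cost 1), row1→col1 (cost 9), row2→col2 (cost 1), row3→col4 (cost 16), row4→col0 (cost 1)
total = 1 + 9 + 1 + 16 + 1 = 28

Minimum assignment cost: 28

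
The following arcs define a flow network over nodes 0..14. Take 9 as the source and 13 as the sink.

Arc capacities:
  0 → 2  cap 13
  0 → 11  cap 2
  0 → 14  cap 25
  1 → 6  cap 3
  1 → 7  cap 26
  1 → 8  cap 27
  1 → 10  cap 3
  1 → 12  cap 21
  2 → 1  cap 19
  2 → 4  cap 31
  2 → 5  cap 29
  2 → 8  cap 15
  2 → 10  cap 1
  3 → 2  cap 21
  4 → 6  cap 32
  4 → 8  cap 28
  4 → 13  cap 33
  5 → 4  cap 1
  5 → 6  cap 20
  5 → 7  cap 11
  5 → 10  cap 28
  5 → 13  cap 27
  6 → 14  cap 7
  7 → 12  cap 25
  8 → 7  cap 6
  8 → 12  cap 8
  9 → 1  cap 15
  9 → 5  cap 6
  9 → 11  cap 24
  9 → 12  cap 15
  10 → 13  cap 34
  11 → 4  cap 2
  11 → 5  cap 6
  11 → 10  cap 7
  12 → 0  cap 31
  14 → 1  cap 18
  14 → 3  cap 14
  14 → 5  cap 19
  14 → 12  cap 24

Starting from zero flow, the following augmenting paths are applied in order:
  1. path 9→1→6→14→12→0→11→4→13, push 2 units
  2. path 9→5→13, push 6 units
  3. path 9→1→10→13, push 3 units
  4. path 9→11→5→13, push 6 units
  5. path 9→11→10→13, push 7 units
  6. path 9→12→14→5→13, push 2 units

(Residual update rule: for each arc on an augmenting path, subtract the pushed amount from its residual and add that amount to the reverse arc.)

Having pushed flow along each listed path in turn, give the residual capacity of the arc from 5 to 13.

after path 1 (9→1→6→14→12→0→11→4→13, push 2): res(5,13)=27
after path 2 (9→5→13, push 6): res(5,13)=21
after path 3 (9→1→10→13, push 3): res(5,13)=21
after path 4 (9→11→5→13, push 6): res(5,13)=15
after path 5 (9→11→10→13, push 7): res(5,13)=15
after path 6 (9→12→14→5→13, push 2): res(5,13)=13

Residual capacity of (5,13): 13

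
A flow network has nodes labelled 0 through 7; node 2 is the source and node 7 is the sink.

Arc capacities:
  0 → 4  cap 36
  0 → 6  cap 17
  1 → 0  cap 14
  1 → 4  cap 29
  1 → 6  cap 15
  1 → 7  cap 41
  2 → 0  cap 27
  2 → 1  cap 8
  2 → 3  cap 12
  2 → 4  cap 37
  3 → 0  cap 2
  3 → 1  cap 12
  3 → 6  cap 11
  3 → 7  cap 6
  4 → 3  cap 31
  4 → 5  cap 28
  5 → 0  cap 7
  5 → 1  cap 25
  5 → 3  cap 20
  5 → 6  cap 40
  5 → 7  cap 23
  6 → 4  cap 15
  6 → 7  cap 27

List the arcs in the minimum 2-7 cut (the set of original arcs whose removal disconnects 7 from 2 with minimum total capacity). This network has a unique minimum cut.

Min-cut arcs: {(2,1), (3,1), (3,7), (4,5), (6,7)} (total capacity 81)

augment #1: 2→1→7 push 8
augment #2: 2→3→7 push 6
augment #3: 2→0→6→7 push 17
augment #4: 2→3→1→7 push 6
augment #5: 2→4→5→7 push 23
augment #6: 2→4→3→1→7 push 6
augment #7: 2→4→3→6→7 push 8
augment #8: 2→0→4→3→6→7 push 2
augment #9: 2→0→4→5→1→7 push 5
max flow = 81; residual-reachable set from 2 gives S-side
cut edges (S→T): {(2,1), (3,1), (3,7), (4,5), (6,7)} total cap 81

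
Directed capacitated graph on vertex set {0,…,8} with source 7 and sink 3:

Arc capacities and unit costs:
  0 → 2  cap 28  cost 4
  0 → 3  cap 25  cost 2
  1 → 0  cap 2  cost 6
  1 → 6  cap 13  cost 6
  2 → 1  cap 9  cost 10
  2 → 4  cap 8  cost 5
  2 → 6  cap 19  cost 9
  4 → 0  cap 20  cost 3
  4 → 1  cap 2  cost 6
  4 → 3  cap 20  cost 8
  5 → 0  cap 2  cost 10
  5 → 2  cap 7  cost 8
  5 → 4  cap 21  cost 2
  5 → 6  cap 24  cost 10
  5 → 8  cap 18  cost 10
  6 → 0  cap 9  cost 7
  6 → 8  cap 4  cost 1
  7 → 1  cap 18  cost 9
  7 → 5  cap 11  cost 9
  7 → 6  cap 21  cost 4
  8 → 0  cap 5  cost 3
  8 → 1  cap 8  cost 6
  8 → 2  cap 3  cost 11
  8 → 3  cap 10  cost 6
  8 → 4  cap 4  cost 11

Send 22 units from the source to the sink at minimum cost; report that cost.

shortest-cost path #1: 7→6→8→0→3 push 4 @ unit cost 10 (adds 40)
shortest-cost path #2: 7→6→0→3 push 9 @ unit cost 13 (adds 117)
shortest-cost path #3: 7→5→4→0→3 push 9 @ unit cost 16 (adds 144)
total cost = 301

Minimum cost for 22 units: 301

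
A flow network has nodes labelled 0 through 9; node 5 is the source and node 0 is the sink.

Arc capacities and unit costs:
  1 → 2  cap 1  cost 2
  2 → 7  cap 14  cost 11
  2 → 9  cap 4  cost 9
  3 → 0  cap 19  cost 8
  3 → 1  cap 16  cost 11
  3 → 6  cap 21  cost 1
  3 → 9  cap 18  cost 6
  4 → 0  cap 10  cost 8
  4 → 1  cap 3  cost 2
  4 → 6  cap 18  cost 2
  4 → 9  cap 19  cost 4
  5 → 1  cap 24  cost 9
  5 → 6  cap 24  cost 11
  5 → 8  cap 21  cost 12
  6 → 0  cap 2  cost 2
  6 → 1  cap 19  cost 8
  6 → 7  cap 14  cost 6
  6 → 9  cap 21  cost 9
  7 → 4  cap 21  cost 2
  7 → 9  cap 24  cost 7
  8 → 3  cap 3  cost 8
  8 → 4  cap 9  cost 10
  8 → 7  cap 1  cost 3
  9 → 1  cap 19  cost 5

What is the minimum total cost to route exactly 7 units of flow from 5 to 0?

Minimum cost for 7 units: 159

shortest-cost path #1: 5→6→0 push 2 @ unit cost 13 (adds 26)
shortest-cost path #2: 5→8→7→4→0 push 1 @ unit cost 25 (adds 25)
shortest-cost path #3: 5→6→7→4→0 push 4 @ unit cost 27 (adds 108)
total cost = 159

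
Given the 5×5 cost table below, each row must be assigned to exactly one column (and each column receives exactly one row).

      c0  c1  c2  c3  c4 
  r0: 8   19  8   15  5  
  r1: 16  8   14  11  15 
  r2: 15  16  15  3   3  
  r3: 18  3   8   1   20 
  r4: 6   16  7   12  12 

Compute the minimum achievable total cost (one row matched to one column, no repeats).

optimal assignment: row0→col2 (cost 8), row1→col1 (cost 8), row2→col4 (cost 3), row3→col3 (cost 1), row4→col0 (cost 6)
total = 8 + 8 + 3 + 1 + 6 = 26

Minimum assignment cost: 26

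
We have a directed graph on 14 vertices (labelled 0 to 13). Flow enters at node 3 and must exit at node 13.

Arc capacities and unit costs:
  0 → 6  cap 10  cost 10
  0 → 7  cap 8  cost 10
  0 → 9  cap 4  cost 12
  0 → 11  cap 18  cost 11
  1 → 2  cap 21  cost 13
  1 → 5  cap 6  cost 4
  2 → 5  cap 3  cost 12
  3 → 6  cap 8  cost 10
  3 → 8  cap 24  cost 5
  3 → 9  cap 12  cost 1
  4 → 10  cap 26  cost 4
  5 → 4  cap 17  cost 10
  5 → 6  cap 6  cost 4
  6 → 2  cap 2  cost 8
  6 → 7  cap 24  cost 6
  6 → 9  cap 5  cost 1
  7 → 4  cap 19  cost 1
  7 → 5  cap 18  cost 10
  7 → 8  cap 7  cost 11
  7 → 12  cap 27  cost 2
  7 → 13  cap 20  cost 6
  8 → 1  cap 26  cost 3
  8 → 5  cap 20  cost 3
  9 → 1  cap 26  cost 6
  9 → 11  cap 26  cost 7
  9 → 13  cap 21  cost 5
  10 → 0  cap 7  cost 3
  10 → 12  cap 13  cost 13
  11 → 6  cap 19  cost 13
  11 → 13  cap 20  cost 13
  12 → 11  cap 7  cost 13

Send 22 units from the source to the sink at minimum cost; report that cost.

shortest-cost path #1: 3→9→13 push 12 @ unit cost 6 (adds 72)
shortest-cost path #2: 3→6→9→13 push 5 @ unit cost 16 (adds 80)
shortest-cost path #3: 3→6→7→13 push 3 @ unit cost 22 (adds 66)
shortest-cost path #4: 3→8→5→6→7→13 push 2 @ unit cost 24 (adds 48)
total cost = 266

Minimum cost for 22 units: 266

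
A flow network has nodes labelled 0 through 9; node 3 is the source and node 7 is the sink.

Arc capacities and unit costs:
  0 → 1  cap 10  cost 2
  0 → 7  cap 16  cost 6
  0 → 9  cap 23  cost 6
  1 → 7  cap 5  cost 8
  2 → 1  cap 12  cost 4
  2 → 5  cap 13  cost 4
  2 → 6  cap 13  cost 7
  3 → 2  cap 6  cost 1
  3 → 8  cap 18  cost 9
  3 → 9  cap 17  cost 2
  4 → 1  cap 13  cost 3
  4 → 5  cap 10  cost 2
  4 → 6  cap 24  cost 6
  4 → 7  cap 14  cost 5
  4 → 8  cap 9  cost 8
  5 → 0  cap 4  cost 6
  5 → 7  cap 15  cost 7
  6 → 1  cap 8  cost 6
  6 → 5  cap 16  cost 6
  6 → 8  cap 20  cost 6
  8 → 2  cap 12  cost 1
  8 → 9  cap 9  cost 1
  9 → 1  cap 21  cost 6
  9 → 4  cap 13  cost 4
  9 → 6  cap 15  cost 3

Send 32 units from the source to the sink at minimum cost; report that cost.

shortest-cost path #1: 3→9→4→7 push 13 @ unit cost 11 (adds 143)
shortest-cost path #2: 3→2→5→7 push 6 @ unit cost 12 (adds 72)
shortest-cost path #3: 3→9→1→7 push 4 @ unit cost 16 (adds 64)
shortest-cost path #4: 3→8→2→5→7 push 7 @ unit cost 21 (adds 147)
shortest-cost path #5: 3→8→2→1→7 push 1 @ unit cost 22 (adds 22)
shortest-cost path #6: 3→8→2→1→9→6→5→7 push 1 @ unit cost 24 (adds 24)
total cost = 472

Minimum cost for 32 units: 472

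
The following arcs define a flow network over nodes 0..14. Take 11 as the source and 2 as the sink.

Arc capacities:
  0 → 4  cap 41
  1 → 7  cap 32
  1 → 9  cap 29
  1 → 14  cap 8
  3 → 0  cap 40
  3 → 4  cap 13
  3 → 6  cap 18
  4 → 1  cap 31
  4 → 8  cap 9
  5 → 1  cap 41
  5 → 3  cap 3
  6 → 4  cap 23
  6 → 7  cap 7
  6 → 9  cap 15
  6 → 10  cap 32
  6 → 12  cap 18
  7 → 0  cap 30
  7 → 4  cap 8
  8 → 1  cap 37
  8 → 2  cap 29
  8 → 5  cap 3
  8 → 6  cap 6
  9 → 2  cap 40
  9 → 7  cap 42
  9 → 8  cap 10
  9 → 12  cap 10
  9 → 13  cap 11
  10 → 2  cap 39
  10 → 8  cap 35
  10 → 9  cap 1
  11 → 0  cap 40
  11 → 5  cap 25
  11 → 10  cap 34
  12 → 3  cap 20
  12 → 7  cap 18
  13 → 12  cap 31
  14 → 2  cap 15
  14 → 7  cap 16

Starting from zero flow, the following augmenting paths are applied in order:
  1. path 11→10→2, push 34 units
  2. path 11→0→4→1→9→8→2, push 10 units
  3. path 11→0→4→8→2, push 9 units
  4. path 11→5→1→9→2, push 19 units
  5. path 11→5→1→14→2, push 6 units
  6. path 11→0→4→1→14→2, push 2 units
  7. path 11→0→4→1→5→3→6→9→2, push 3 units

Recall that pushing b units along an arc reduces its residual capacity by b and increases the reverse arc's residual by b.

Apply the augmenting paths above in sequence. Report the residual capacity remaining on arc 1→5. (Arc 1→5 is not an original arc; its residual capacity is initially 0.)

Residual capacity of (1,5): 22

after path 1 (11→10→2, push 34): res(1,5)=0
after path 2 (11→0→4→1→9→8→2, push 10): res(1,5)=0
after path 3 (11→0→4→8→2, push 9): res(1,5)=0
after path 4 (11→5→1→9→2, push 19): res(1,5)=19
after path 5 (11→5→1→14→2, push 6): res(1,5)=25
after path 6 (11→0→4→1→14→2, push 2): res(1,5)=25
after path 7 (11→0→4→1→5→3→6→9→2, push 3): res(1,5)=22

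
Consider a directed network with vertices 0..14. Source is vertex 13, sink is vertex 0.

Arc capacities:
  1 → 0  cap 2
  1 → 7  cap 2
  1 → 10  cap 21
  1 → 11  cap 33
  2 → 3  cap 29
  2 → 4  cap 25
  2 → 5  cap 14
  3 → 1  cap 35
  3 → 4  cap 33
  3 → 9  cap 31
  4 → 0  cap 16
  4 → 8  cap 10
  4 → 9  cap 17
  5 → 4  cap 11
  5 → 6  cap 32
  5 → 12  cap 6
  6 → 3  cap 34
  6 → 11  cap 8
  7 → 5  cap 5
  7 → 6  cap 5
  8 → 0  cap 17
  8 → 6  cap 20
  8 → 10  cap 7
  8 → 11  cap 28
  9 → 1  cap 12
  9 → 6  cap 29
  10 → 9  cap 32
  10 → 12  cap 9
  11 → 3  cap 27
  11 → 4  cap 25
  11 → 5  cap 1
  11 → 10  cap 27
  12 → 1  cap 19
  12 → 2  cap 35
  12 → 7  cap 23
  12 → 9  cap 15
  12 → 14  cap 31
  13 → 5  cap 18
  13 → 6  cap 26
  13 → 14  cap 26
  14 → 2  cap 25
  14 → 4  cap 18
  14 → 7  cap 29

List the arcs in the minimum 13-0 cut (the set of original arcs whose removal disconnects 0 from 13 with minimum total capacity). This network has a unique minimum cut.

augment #1: 13→5→4→0 push 11
augment #2: 13→14→4→0 push 5
augment #3: 13→5→12→1→0 push 2
augment #4: 13→14→4→8→0 push 10
max flow = 28; residual-reachable set from 13 gives S-side
cut edges (S→T): {(1,0), (4,0), (4,8)} total cap 28

Min-cut arcs: {(1,0), (4,0), (4,8)} (total capacity 28)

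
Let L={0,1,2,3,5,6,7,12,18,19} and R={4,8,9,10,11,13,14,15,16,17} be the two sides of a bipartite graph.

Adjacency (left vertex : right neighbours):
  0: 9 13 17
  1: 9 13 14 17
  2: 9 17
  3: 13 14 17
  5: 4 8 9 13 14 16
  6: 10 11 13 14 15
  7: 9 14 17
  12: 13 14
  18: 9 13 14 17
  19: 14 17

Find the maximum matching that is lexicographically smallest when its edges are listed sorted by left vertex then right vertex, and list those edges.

Lex-smallest maximum matching: {(0,9), (1,13), (2,17), (3,14), (5,4), (6,10)}

|M| = 6 (so the lex-smallest maximum matching has 6 edges)
process left vertices in ascending order; for each, take the smallest-labelled available neighbour that still permits 6 edges overall, or leave it unmatched if none does
lex-smallest matching: {0-9, 1-13, 2-17, 3-14, 5-4, 6-10}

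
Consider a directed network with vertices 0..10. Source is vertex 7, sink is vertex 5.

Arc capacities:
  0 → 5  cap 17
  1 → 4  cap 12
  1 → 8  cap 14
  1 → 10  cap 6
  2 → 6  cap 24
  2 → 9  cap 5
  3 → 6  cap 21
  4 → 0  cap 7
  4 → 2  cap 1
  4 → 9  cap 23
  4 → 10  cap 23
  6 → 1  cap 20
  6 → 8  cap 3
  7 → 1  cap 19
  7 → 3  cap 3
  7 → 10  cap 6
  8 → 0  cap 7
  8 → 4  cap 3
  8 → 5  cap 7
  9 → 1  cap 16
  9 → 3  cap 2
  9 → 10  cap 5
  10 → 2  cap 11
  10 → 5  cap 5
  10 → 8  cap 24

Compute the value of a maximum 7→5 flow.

Maximum flow value: 26

augment #1: 7→10→5 bottleneck 5, total now 5
augment #2: 7→1→8→5 bottleneck 7, total now 12
augment #3: 7→1→4→0→5 bottleneck 7, total now 19
augment #4: 7→1→8→0→5 bottleneck 5, total now 24
augment #5: 7→10→8→0→5 bottleneck 1, total now 25
augment #6: 7→3→6→8→0→5 bottleneck 1, total now 26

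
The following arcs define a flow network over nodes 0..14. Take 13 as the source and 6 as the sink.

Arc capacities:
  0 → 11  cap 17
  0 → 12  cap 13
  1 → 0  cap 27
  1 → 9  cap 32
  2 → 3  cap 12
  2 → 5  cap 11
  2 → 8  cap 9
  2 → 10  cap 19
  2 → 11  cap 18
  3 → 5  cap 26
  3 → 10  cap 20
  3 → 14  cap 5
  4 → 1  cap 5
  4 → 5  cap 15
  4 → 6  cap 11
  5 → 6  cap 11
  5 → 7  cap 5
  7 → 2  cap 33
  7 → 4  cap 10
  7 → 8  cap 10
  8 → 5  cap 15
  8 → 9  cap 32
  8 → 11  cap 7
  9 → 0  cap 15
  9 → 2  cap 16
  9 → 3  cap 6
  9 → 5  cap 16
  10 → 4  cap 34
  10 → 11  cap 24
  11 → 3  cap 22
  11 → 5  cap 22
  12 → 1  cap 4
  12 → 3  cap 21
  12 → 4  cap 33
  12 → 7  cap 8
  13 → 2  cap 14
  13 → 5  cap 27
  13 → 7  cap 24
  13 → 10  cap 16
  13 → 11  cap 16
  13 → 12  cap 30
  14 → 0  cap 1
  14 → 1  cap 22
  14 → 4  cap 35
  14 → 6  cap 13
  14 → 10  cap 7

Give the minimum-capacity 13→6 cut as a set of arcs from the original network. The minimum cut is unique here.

Min-cut arcs: {(3,14), (4,6), (5,6)} (total capacity 27)

augment #1: 13→5→6 push 11
augment #2: 13→7→4→6 push 10
augment #3: 13→10→4→6 push 1
augment #4: 13→2→3→14→6 push 5
max flow = 27; residual-reachable set from 13 gives S-side
cut edges (S→T): {(3,14), (4,6), (5,6)} total cap 27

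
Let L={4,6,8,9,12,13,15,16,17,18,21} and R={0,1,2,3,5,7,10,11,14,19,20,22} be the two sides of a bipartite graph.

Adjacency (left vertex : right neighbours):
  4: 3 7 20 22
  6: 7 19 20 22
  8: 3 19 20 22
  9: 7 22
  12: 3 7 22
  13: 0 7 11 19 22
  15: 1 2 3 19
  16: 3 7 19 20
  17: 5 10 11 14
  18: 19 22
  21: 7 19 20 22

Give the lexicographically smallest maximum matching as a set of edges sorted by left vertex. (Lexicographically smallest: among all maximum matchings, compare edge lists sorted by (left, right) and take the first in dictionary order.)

Lex-smallest maximum matching: {(4,3), (6,7), (8,19), (9,22), (13,0), (15,1), (16,20), (17,5)}

|M| = 8 (so the lex-smallest maximum matching has 8 edges)
process left vertices in ascending order; for each, take the smallest-labelled available neighbour that still permits 8 edges overall, or leave it unmatched if none does
lex-smallest matching: {4-3, 6-7, 8-19, 9-22, 13-0, 15-1, 16-20, 17-5}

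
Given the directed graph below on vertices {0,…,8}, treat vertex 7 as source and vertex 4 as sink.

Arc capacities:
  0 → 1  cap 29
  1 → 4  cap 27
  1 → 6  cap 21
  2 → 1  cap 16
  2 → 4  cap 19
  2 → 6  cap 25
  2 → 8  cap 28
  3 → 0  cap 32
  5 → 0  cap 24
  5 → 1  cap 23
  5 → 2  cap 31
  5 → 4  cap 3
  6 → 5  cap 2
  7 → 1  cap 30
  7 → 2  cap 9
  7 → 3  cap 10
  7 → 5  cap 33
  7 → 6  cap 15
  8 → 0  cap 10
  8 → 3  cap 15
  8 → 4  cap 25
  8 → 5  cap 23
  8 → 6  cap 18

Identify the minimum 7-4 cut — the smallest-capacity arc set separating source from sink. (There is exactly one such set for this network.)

Min-cut arcs: {(1,4), (5,2), (5,4), (7,2)} (total capacity 70)

augment #1: 7→1→4 push 27
augment #2: 7→2→4 push 9
augment #3: 7→5→4 push 3
augment #4: 7→5→2→4 push 10
augment #5: 7→5→2→8→4 push 20
augment #6: 7→6→5→2→8→4 push 1
max flow = 70; residual-reachable set from 7 gives S-side
cut edges (S→T): {(1,4), (5,2), (5,4), (7,2)} total cap 70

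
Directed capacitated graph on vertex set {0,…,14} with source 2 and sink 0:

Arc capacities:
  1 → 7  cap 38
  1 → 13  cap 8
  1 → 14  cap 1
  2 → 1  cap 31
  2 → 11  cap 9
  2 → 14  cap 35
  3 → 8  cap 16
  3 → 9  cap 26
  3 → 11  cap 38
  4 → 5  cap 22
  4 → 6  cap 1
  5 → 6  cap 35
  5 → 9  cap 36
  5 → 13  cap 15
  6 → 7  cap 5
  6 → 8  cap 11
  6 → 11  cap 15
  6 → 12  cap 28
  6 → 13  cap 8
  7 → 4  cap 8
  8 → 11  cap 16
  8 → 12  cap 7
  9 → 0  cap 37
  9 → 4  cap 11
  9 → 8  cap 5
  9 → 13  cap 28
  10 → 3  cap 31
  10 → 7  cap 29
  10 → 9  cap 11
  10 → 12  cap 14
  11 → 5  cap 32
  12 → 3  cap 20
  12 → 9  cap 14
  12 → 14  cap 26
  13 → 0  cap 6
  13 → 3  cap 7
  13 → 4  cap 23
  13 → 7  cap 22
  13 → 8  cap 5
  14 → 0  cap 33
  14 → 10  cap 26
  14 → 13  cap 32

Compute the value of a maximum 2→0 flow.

augment #1: 2→14→0 bottleneck 33, total now 33
augment #2: 2→1→13→0 bottleneck 6, total now 39
augment #3: 2→11→5→9→0 bottleneck 9, total now 48
augment #4: 2→14→10→9→0 bottleneck 2, total now 50
augment #5: 2→1→13→3→9→0 bottleneck 2, total now 52
augment #6: 2→1→14→10→9→0 bottleneck 1, total now 53
augment #7: 2→1→7→4→5→9→0 bottleneck 8, total now 61

Maximum flow value: 61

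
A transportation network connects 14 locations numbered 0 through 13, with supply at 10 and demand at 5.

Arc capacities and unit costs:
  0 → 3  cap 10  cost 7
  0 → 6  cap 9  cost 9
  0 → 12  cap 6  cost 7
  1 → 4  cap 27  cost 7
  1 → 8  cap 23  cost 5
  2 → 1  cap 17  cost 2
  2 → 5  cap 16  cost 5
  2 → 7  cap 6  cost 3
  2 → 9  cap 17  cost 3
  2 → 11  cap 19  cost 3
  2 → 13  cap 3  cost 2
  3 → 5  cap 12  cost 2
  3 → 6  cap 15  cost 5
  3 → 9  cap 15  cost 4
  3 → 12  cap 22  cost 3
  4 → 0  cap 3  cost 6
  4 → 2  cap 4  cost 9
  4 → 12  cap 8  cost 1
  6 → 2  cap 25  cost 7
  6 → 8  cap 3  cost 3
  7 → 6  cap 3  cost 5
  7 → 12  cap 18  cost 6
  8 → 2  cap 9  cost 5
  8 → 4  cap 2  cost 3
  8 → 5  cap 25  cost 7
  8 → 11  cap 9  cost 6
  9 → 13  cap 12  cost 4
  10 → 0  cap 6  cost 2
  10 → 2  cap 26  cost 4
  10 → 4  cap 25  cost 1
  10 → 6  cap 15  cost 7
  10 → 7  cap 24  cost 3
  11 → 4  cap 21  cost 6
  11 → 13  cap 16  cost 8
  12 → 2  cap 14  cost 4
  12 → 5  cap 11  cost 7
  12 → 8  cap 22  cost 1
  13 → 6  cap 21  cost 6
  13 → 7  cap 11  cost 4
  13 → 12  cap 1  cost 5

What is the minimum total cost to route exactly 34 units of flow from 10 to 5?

Minimum cost for 34 units: 346

shortest-cost path #1: 10→2→5 push 16 @ unit cost 9 (adds 144)
shortest-cost path #2: 10→4→12→5 push 8 @ unit cost 9 (adds 72)
shortest-cost path #3: 10→0→3→5 push 6 @ unit cost 11 (adds 66)
shortest-cost path #4: 10→7→12→5 push 3 @ unit cost 16 (adds 48)
shortest-cost path #5: 10→4→0→3→5 push 1 @ unit cost 16 (adds 16)
total cost = 346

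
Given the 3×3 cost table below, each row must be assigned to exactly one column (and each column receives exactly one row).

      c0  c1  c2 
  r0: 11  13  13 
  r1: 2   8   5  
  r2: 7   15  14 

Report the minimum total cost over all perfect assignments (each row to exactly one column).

Minimum assignment cost: 25

optimal assignment: row0→col1 (cost 13), row1→col2 (cost 5), row2→col0 (cost 7)
total = 13 + 5 + 7 = 25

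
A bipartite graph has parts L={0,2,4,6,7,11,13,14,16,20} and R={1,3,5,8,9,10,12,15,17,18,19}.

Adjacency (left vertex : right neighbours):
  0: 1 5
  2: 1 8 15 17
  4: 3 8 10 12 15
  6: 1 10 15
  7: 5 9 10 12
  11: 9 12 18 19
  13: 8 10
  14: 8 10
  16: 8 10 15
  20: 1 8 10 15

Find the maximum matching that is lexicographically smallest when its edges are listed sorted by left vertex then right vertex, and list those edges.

Lex-smallest maximum matching: {(0,5), (2,17), (4,3), (6,1), (7,9), (11,12), (13,8), (14,10), (16,15)}

|M| = 9 (so the lex-smallest maximum matching has 9 edges)
process left vertices in ascending order; for each, take the smallest-labelled available neighbour that still permits 9 edges overall, or leave it unmatched if none does
lex-smallest matching: {0-5, 2-17, 4-3, 6-1, 7-9, 11-12, 13-8, 14-10, 16-15}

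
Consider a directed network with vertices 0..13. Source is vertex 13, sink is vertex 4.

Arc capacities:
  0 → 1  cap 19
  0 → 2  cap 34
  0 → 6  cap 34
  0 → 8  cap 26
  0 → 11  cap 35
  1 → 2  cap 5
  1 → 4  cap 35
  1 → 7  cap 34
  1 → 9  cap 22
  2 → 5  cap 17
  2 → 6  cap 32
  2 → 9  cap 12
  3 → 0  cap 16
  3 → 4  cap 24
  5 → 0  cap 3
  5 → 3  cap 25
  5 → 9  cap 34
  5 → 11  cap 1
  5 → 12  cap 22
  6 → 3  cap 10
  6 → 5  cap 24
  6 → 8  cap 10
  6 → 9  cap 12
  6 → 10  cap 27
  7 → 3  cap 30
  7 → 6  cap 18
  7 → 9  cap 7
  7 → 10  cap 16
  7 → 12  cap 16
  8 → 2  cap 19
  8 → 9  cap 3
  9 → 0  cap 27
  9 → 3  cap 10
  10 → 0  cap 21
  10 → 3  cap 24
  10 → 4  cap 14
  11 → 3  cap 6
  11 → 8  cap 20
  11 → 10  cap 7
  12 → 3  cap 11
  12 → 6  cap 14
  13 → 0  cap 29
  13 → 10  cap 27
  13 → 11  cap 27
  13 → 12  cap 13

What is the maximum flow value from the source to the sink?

augment #1: 13→10→4 bottleneck 14, total now 14
augment #2: 13→0→1→4 bottleneck 19, total now 33
augment #3: 13→10→3→4 bottleneck 13, total now 46
augment #4: 13→11→3→4 bottleneck 6, total now 52
augment #5: 13→12→3→4 bottleneck 5, total now 57

Maximum flow value: 57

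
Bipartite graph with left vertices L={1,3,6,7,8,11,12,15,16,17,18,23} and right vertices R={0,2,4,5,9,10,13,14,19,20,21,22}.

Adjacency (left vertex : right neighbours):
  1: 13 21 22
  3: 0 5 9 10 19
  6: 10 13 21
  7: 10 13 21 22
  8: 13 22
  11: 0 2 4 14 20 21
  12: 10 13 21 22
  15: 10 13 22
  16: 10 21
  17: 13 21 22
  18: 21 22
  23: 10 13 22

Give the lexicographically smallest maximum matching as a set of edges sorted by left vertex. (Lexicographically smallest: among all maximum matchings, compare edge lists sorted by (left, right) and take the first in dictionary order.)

|M| = 6 (so the lex-smallest maximum matching has 6 edges)
process left vertices in ascending order; for each, take the smallest-labelled available neighbour that still permits 6 edges overall, or leave it unmatched if none does
lex-smallest matching: {1-13, 3-0, 6-10, 7-21, 8-22, 11-2}

Lex-smallest maximum matching: {(1,13), (3,0), (6,10), (7,21), (8,22), (11,2)}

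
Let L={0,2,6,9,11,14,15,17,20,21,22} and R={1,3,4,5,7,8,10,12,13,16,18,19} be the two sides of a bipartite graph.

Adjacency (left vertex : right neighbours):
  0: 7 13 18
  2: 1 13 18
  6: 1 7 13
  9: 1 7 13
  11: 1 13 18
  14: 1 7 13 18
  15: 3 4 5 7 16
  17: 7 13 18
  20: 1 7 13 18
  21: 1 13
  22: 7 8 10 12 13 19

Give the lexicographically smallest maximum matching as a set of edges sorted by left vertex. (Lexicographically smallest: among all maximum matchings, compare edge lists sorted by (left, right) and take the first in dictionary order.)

Lex-smallest maximum matching: {(0,7), (2,1), (6,13), (11,18), (15,3), (22,8)}

|M| = 6 (so the lex-smallest maximum matching has 6 edges)
process left vertices in ascending order; for each, take the smallest-labelled available neighbour that still permits 6 edges overall, or leave it unmatched if none does
lex-smallest matching: {0-7, 2-1, 6-13, 11-18, 15-3, 22-8}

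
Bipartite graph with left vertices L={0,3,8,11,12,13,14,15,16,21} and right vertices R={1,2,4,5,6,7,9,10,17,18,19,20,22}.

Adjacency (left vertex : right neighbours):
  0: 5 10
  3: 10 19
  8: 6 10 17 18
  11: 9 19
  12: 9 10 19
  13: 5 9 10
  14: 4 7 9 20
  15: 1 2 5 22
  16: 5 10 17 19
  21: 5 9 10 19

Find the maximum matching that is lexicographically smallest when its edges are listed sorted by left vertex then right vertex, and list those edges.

|M| = 8 (so the lex-smallest maximum matching has 8 edges)
process left vertices in ascending order; for each, take the smallest-labelled available neighbour that still permits 8 edges overall, or leave it unmatched if none does
lex-smallest matching: {0-5, 3-10, 8-6, 11-9, 12-19, 14-4, 15-1, 16-17}

Lex-smallest maximum matching: {(0,5), (3,10), (8,6), (11,9), (12,19), (14,4), (15,1), (16,17)}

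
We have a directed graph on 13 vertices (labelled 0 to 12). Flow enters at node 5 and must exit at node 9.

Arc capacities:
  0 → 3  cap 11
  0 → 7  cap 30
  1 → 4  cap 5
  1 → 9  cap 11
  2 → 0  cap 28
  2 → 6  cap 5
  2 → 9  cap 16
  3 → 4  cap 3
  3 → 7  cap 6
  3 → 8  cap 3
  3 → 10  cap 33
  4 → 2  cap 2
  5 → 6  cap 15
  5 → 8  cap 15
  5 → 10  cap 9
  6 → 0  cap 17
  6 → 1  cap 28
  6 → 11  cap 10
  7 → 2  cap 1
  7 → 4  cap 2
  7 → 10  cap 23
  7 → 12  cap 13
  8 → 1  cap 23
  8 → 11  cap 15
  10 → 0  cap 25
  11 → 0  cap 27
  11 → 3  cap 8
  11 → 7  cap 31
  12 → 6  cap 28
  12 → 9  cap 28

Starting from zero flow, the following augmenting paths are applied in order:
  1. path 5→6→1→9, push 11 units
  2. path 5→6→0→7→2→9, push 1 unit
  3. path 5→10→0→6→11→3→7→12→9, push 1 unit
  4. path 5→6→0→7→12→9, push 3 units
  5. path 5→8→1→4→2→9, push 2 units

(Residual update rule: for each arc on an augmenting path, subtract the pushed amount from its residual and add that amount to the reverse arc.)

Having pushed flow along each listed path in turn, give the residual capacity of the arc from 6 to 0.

Residual capacity of (6,0): 14

after path 1 (5→6→1→9, push 11): res(6,0)=17
after path 2 (5→6→0→7→2→9, push 1): res(6,0)=16
after path 3 (5→10→0→6→11→3→7→12→9, push 1): res(6,0)=17
after path 4 (5→6→0→7→12→9, push 3): res(6,0)=14
after path 5 (5→8→1→4→2→9, push 2): res(6,0)=14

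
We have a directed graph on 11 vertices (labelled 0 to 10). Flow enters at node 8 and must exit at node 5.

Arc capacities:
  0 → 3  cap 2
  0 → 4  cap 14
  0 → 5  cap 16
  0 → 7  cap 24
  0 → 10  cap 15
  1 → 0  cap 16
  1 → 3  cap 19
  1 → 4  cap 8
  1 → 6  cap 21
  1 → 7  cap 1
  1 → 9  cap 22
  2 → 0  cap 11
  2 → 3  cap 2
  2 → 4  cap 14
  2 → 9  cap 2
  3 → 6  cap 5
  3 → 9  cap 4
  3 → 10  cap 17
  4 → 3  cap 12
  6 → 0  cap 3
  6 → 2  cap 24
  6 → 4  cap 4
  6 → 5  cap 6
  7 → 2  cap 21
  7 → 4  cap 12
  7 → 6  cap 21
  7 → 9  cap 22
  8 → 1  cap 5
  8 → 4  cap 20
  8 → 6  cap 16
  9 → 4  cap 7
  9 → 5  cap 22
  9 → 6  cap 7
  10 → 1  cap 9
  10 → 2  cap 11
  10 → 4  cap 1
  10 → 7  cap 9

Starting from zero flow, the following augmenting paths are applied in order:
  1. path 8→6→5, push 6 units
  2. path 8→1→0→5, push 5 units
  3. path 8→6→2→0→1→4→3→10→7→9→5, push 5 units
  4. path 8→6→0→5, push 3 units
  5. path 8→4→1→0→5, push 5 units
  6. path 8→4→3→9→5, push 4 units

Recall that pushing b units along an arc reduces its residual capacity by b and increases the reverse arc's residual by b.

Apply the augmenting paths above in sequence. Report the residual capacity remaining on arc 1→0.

after path 1 (8→6→5, push 6): res(1,0)=16
after path 2 (8→1→0→5, push 5): res(1,0)=11
after path 3 (8→6→2→0→1→4→3→10→7→9→5, push 5): res(1,0)=16
after path 4 (8→6→0→5, push 3): res(1,0)=16
after path 5 (8→4→1→0→5, push 5): res(1,0)=11
after path 6 (8→4→3→9→5, push 4): res(1,0)=11

Residual capacity of (1,0): 11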